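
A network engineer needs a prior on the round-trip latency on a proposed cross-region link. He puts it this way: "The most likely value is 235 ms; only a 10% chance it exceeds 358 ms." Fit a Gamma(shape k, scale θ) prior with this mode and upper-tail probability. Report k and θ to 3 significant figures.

Gamma(k,θ) with k>1 has mode (k−1)θ, so θ = 235/(k−1).
Need P(X < 358) = 0.9 with θ tied to k this way. Start at k = 2, θ = 235: P(X<358) ≈ 0.450.
Too low — raise k to concentrate. Iterating converges to k ≈ 11.5.
Then θ = 235/(11.5−1) ≈ 22.3.

k ≈ 11.5, θ ≈ 22.3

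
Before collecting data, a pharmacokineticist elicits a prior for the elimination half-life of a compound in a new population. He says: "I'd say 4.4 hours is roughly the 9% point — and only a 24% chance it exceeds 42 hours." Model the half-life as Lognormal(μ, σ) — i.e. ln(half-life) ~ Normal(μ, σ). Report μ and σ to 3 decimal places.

If T ~ Lognormal(μ,σ) then ln T ~ Normal(μ,σ), so the p-quantile of ln T is μ + z_p·σ.
ln(4.4) = 1.482 and ln(42) = 3.738; z_{0.09} = -1.341, z_{0.76} = 0.7063.
σ = (3.738 − 1.482)/(0.7063 − (-1.341)) = 1.102.
μ = 1.482 − (-1.341)·1.102 = 2.959.

μ ≈ 2.959, σ ≈ 1.102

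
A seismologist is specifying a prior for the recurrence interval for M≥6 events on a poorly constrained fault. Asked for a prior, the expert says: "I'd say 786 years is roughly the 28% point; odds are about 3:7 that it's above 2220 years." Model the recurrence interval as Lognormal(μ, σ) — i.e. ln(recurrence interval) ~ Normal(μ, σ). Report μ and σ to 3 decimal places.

If T ~ Lognormal(μ,σ) then ln T ~ Normal(μ,σ), so the p-quantile of ln T is μ + z_p·σ.
ln(786) = 6.667 and ln(2220) = 7.705; z_{0.28} = -0.5828, z_{0.7} = 0.5244.
σ = (7.705 − 6.667)/(0.5244 − (-0.5828)) = 0.938.
μ = 6.667 − (-0.5828)·0.938 = 7.214.

μ ≈ 7.214, σ ≈ 0.938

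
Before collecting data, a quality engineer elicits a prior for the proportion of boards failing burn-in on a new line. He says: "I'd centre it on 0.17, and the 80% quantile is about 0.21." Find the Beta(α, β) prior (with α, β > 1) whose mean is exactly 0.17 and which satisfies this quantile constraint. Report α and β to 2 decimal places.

α ≈ 9.91, β ≈ 48.38

With mean 0.17 fixed, write α = 0.17s, β = 0.83s where s = α+β.
Need P(θ < 0.21) = 0.8 under Beta(0.17s, 0.83s). Normal approximation: (q−m)/√(m(1−m)/s) ≈ z_{0.8} = 0.842, so s ≈ 0.17·0.83·(0.842)²/(0.21−0.17)² = 62.5.
At s = 62.5: P(θ<0.21) ≈ 0.807. Adjusting to match 0.8 gives s ≈ 58.29.
So α = 0.17·58.29 ≈ 9.91, β = 0.83·58.29 ≈ 48.38.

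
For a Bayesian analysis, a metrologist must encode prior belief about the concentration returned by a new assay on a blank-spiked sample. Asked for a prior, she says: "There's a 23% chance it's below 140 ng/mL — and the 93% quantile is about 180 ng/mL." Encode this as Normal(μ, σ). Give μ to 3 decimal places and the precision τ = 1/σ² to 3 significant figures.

μ = 153.345, τ = 0.00307

The p-quantile of Normal(μ,σ) is μ + z_p·σ, with z_{0.23} = -0.7388 and z_{0.93} = 1.476.
Eliminate σ: μ = (z₂·x₁ − z₁·x₂)/(z₂ − z₁) = (1.476·140 − (-0.7388)·180)/2.215 = 153.345.
Then σ = (x₂ − x₁)/(z₂ − z₁) = (180 − 140)/2.215 = 18.062.
Precision τ = 1/σ² = 1/18.06² = 0.00307.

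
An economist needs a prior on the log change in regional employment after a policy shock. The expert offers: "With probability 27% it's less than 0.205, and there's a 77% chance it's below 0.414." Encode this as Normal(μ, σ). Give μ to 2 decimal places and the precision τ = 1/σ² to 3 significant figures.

μ = 0.30, τ = 41.8

The p-quantile of Normal(μ,σ) is μ + z_p·σ, with z_{0.27} = -0.6128 and z_{0.77} = 0.7388.
Eliminate σ: μ = (z₂·x₁ − z₁·x₂)/(z₂ − z₁) = (0.7388·0.205 − (-0.6128)·0.414)/1.352 = 0.30.
Then σ = (x₂ − x₁)/(z₂ − z₁) = (0.414 − 0.205)/1.352 = 0.15.
Precision τ = 1/σ² = 1/0.1546² = 41.8.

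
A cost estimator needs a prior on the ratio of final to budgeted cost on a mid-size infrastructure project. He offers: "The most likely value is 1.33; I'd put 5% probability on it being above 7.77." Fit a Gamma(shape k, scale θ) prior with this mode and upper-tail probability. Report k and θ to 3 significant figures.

Gamma(k,θ) with k>1 has mode (k−1)θ, so θ = 1.33/(k−1).
Need P(X < 7.77) = 0.95 with θ tied to k this way. Start at k = 2, θ = 1.33: P(X<7.77) ≈ 0.980.
Too high — lower k to spread out. Iterating converges to k ≈ 1.74.
Then θ = 1.33/(1.74−1) ≈ 1.8.

k ≈ 1.74, θ ≈ 1.8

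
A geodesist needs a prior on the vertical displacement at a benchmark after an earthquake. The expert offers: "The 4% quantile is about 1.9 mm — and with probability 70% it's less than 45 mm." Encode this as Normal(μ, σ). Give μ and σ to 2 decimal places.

For Normal(μ,σ), the p-quantile is μ + z_p·σ. Here z_{0.04} = -1.751, z_{0.7} = 0.5244.
So 1.9 = μ − 1.751σ and 45 = μ + 0.5244σ.
Subtracting: σ = (45 − 1.9)/(0.5244 − (-1.751)) = 18.94.
Then μ = 1.9 − (-1.751)·18.94 = 35.07.

μ = 35.07, σ = 18.94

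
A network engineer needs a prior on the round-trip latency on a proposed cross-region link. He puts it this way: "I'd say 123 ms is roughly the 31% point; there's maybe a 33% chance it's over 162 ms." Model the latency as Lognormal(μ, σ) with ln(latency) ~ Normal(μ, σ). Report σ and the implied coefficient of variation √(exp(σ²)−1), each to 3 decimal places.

If T ~ Lognormal(μ,σ) then ln T ~ Normal(μ,σ), so the p-quantile of ln T is μ + z_p·σ.
ln(123) = 4.812 and ln(162) = 5.088; z_{0.31} = -0.4959, z_{0.67} = 0.4399.
σ = (5.088 − 4.812)/(0.4399 − (-0.4959)) = 0.294.
μ = 4.812 − (-0.4959)·0.294 = 4.958.
CV = √(exp(σ²)−1) = √(exp(0.0866)−1) = 0.301.

σ ≈ 0.294, CV ≈ 0.301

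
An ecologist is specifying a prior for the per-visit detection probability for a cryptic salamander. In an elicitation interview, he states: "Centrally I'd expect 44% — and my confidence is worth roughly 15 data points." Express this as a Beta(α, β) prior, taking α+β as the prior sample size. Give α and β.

Under the effective-sample-size interpretation, Beta(α, β) has prior mean α/(α+β) and prior sample size α+β.
So α+β = 15 and α/(α+β) = 0.44, giving α = 0.44·15 = 6.6 and β = 15 − 6.6 = 8.4.

α = 6.6, β = 8.4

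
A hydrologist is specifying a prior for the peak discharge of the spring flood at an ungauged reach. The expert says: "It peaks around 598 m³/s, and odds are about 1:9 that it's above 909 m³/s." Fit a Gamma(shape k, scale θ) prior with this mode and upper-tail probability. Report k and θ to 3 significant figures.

k ≈ 11.6, θ ≈ 56.3

Gamma(k,θ) with k>1 has mode (k−1)θ, so θ = 598/(k−1).
Need P(X < 909) = 0.9 with θ tied to k this way. Start at k = 2, θ = 598: P(X<909) ≈ 0.449.
Too low — raise k to concentrate. Iterating converges to k ≈ 11.6.
Then θ = 598/(11.6−1) ≈ 56.3.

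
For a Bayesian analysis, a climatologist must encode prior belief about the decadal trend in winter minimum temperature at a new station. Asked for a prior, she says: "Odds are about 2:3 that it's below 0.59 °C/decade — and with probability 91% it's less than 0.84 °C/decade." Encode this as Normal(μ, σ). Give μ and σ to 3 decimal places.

The p-quantile of Normal(μ,σ) is μ + z_p·σ, with z_{0.4} = -0.2533 and z_{0.91} = 1.341.
Eliminate σ: μ = (z₂·x₁ − z₁·x₂)/(z₂ − z₁) = (1.341·0.59 − (-0.2533)·0.84)/1.594 = 0.630.
Then σ = (x₂ − x₁)/(z₂ − z₁) = (0.84 − 0.59)/1.594 = 0.157.

μ = 0.630, σ = 0.157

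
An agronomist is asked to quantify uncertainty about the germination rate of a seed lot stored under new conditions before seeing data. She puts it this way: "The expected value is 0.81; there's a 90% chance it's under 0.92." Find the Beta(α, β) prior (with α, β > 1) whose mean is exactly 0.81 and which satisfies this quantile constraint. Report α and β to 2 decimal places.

α ≈ 13.65, β ≈ 3.20

With mean 0.81 fixed, write α = 0.81s, β = 0.19s where s = α+β.
Need P(θ < 0.92) = 0.9 under Beta(0.81s, 0.19s). Normal approximation: (q−m)/√(m(1−m)/s) ≈ z_{0.9} = 1.28, so s ≈ 0.81·0.19·(1.28)²/(0.92−0.81)² = 20.9.
At s = 20.9: P(θ<0.92) ≈ 0.928. Adjusting to match 0.9 gives s ≈ 16.85.
So α = 0.81·16.85 ≈ 13.65, β = 0.19·16.85 ≈ 3.20.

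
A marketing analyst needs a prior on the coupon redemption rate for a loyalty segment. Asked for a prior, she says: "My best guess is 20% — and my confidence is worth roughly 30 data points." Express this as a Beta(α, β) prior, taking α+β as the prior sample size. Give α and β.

α = 6, β = 24

Under the effective-sample-size interpretation, Beta(α, β) has prior mean α/(α+β) and prior sample size α+β.
So α+β = 30 and α/(α+β) = 0.2, giving α = 0.2·30 = 6 and β = 30 − 6 = 24.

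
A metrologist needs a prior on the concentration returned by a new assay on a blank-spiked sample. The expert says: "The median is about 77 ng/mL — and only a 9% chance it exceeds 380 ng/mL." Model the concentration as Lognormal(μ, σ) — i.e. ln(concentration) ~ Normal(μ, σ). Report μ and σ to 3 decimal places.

μ ≈ 4.344, σ ≈ 1.191

If T ~ Lognormal(μ,σ) then ln T ~ Normal(μ,σ), so the p-quantile of ln T is μ + z_p·σ.
ln(77) = 4.344 and ln(380) = 5.94; z_{0.5} = 0, z_{0.91} = 1.341.
σ = (5.94 − 4.344)/(1.341 − (0)) = 1.191.
μ = 4.344 − (0)·1.191 = 4.344.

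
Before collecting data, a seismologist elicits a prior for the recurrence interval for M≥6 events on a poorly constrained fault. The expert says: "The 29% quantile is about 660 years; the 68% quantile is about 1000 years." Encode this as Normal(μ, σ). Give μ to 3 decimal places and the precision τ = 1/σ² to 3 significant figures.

The p-quantile of Normal(μ,σ) is μ + z_p·σ, with z_{0.29} = -0.5534 and z_{0.68} = 0.4677.
Eliminate σ: μ = (z₂·x₁ − z₁·x₂)/(z₂ − z₁) = (0.4677·660 − (-0.5534)·1000)/1.021 = 844.266.
Then σ = (x₂ − x₁)/(z₂ − z₁) = (1000 − 660)/1.021 = 332.980.
Precision τ = 1/σ² = 1/333² = 9.02e-06.

μ = 844.266, τ = 9.02e-06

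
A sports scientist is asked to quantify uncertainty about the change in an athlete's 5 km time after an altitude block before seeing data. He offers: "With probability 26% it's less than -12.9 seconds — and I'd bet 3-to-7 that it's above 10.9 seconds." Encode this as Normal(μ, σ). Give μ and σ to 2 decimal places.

μ = 0.21, σ = 20.38

The p-quantile of Normal(μ,σ) is μ + z_p·σ, with z_{0.26} = -0.6433 and z_{0.7} = 0.5244.
Eliminate σ: μ = (z₂·x₁ − z₁·x₂)/(z₂ − z₁) = (0.5244·-12.9 − (-0.6433)·10.9)/1.168 = 0.21.
Then σ = (x₂ − x₁)/(z₂ − z₁) = (10.9 − -12.9)/1.168 = 20.38.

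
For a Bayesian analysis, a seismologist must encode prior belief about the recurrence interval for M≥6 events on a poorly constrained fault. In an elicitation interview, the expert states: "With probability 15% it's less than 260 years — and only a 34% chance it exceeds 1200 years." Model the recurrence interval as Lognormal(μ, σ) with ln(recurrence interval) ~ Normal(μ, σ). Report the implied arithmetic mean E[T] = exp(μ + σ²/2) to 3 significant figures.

E[T] ≈ 1360 years

If T ~ Lognormal(μ,σ) then ln T ~ Normal(μ,σ), so the p-quantile of ln T is μ + z_p·σ.
ln(260) = 5.561 and ln(1200) = 7.09; z_{0.15} = -1.036, z_{0.66} = 0.4125.
σ = (7.09 − 5.561)/(0.4125 − (-1.036)) = 1.056.
μ = 5.561 − (-1.036)·1.056 = 6.655.
E[T] = exp(μ + σ²/2) = exp(6.655 + 0.5571) = 1360 years.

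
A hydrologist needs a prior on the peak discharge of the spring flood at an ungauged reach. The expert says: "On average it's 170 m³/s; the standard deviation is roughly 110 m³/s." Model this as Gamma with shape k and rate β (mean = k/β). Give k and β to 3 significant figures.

For Gamma(k, rate β): mean = k/β, variance = k/β², so CV = 1/√k.
CV = SD/mean = 110/170 = 0.6471, hence k = 1/CV² = 2.39.
Then β = k/mean = 2.39/170 = 0.014.

k ≈ 2.39, β ≈ 0.014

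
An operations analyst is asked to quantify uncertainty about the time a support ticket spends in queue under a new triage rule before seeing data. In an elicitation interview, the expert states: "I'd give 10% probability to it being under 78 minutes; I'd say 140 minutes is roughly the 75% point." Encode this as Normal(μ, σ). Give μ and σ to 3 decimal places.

μ = 118.621, σ = 31.697

For Normal(μ,σ), the p-quantile is μ + z_p·σ. Here z_{0.1} = -1.282, z_{0.75} = 0.6745.
So 78 = μ − 1.282σ and 140 = μ + 0.6745σ.
Subtracting: σ = (140 − 78)/(0.6745 − (-1.282)) = 31.697.
Then μ = 78 − (-1.282)·31.697 = 118.621.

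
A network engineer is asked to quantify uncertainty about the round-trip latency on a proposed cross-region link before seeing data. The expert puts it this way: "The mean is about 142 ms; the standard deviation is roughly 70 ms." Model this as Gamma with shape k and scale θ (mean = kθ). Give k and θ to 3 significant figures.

k ≈ 4.12, θ ≈ 34.5

For Gamma(k, scale θ): mean = kθ, variance = kθ², so CV = 1/√k.
CV = SD/mean = 70/142 = 0.493, hence k = 1/CV² = 4.12.
Then θ = mean/k = 142/4.12 = 34.5.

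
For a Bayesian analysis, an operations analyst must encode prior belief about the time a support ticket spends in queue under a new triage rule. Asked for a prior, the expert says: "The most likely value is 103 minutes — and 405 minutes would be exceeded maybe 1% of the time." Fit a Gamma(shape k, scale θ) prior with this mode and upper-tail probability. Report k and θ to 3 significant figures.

Gamma(k,θ) with k>1 has mode (k−1)θ, so θ = 103/(k−1).
Need P(X < 405) = 0.99 with θ tied to k this way. Start at k = 2, θ = 103: P(X<405) ≈ 0.903.
Too low — raise k to concentrate. Iterating converges to k ≈ 3.24.
Then θ = 103/(3.24−1) ≈ 46.

k ≈ 3.24, θ ≈ 46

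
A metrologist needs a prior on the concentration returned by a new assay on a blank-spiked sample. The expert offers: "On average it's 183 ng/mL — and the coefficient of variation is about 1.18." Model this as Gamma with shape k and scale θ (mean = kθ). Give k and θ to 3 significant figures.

For Gamma(k, scale θ): mean = kθ, variance = kθ², so CV = 1/√k.
CV = 1.18, hence k = 1/CV² = 0.718.
Then θ = mean/k = 183/0.718 = 255.

k ≈ 0.718, θ ≈ 255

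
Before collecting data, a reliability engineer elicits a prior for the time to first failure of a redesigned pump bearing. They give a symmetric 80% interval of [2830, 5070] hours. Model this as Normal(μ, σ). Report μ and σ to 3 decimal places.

A symmetric 80% interval runs μ ± z·σ with z = 1.282.
Half-width = 1120, so σ = 1120/1.282 = 873.941.
μ is the interval midpoint, 3950.000.

μ = 3950.000, σ = 873.941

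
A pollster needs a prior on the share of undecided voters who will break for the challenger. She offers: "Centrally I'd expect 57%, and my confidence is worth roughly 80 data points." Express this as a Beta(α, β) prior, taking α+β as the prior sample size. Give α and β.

Under the effective-sample-size interpretation, Beta(α, β) has prior mean α/(α+β) and prior sample size α+β.
So α+β = 80 and α/(α+β) = 0.57, giving α = 0.57·80 = 45.6 and β = 80 − 45.6 = 34.4.

α = 45.6, β = 34.4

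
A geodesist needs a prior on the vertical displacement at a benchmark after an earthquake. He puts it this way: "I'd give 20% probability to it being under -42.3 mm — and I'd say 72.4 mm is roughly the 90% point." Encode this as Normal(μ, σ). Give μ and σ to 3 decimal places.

The p-quantile of Normal(μ,σ) is μ + z_p·σ, with z_{0.2} = -0.8416 and z_{0.9} = 1.282.
Eliminate σ: μ = (z₂·x₁ − z₁·x₂)/(z₂ − z₁) = (1.282·-42.3 − (-0.8416)·72.4)/2.123 = 3.167.
Then σ = (x₂ − x₁)/(z₂ − z₁) = (72.4 − -42.3)/2.123 = 54.023.

μ = 3.167, σ = 54.023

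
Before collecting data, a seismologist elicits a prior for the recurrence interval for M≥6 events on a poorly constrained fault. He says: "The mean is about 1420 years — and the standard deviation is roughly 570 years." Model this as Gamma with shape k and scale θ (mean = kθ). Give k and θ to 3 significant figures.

k ≈ 6.21, θ ≈ 229

For Gamma(k, scale θ): mean = kθ, variance = kθ², so CV = 1/√k.
CV = SD/mean = 570/1420 = 0.4014, hence k = 1/CV² = 6.21.
Then θ = mean/k = 1420/6.21 = 229.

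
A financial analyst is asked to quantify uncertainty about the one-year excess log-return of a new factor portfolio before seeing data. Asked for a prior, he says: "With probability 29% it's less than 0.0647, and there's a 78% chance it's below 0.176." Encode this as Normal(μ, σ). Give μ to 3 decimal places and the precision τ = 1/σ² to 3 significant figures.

μ = 0.111, τ = 142

The p-quantile of Normal(μ,σ) is μ + z_p·σ, with z_{0.29} = -0.5534 and z_{0.78} = 0.7722.
Eliminate σ: μ = (z₂·x₁ − z₁·x₂)/(z₂ − z₁) = (0.7722·0.0647 − (-0.5534)·0.176)/1.326 = 0.111.
Then σ = (x₂ − x₁)/(z₂ − z₁) = (0.176 − 0.0647)/1.326 = 0.084.
Precision τ = 1/σ² = 1/0.08396² = 142.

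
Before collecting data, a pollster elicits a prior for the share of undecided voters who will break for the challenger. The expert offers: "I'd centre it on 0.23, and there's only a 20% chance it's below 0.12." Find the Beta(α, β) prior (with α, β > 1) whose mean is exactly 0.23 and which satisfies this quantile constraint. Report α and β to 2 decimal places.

α ≈ 2.46, β ≈ 8.22

With mean 0.23 fixed, write α = 0.23s, β = 0.77s where s = α+β.
Need P(θ < 0.12) = 0.2 under Beta(0.23s, 0.77s). Normal approximation: (q−m)/√(m(1−m)/s) ≈ z_{0.2} = -0.842, so s ≈ 0.23·0.77·(-0.842)²/(0.12−0.23)² = 10.4.
At s = 10.4: P(θ<0.12) ≈ 0.205. Adjusting to match 0.2 gives s ≈ 10.68.
So α = 0.23·10.68 ≈ 2.46, β = 0.77·10.68 ≈ 8.22.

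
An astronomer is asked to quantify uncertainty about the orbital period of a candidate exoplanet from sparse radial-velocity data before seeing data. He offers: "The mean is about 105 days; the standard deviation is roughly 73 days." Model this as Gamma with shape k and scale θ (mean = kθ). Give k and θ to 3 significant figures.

For Gamma(k, scale θ): mean = kθ, variance = kθ², so CV = 1/√k.
CV = SD/mean = 73/105 = 0.6952, hence k = 1/CV² = 2.07.
Then θ = mean/k = 105/2.07 = 50.8.

k ≈ 2.07, θ ≈ 50.8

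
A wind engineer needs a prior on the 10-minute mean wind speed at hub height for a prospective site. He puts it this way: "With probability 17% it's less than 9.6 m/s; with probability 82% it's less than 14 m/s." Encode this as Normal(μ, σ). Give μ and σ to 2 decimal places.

μ = 11.85, σ = 2.35

The p-quantile of Normal(μ,σ) is μ + z_p·σ, with z_{0.17} = -0.9542 and z_{0.82} = 0.9154.
Eliminate σ: μ = (z₂·x₁ − z₁·x₂)/(z₂ − z₁) = (0.9154·9.6 − (-0.9542)·14)/1.87 = 11.85.
Then σ = (x₂ − x₁)/(z₂ − z₁) = (14 − 9.6)/1.87 = 2.35.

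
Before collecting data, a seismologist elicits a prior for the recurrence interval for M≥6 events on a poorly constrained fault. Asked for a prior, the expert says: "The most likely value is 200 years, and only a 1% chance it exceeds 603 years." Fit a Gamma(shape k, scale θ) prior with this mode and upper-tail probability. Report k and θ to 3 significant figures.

Gamma(k,θ) with k>1 has mode (k−1)θ, so θ = 200/(k−1).
Need P(X < 603) = 0.99 with θ tied to k this way. Start at k = 2, θ = 200: P(X<603) ≈ 0.803.
Too low — raise k to concentrate. Iterating converges to k ≈ 4.69.
Then θ = 200/(4.69−1) ≈ 54.2.

k ≈ 4.69, θ ≈ 54.2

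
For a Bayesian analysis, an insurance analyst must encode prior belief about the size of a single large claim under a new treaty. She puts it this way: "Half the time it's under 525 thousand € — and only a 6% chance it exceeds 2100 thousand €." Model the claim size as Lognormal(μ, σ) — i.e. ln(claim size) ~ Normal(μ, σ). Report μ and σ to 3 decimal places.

μ ≈ 6.263, σ ≈ 0.892

If T ~ Lognormal(μ,σ) then ln T ~ Normal(μ,σ), so the p-quantile of ln T is μ + z_p·σ.
ln(525) = 6.263 and ln(2100) = 7.65; z_{0.5} = 0, z_{0.94} = 1.555.
σ = (7.65 − 6.263)/(1.555 − (0)) = 0.892.
μ = 6.263 − (0)·0.892 = 6.263.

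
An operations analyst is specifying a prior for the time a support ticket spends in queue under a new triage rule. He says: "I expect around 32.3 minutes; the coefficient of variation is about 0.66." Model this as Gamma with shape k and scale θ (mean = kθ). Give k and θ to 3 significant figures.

k ≈ 2.3, θ ≈ 14.1

For Gamma(k, scale θ): mean = kθ, variance = kθ², so CV = 1/√k.
CV = 0.66, hence k = 1/CV² = 2.3.
Then θ = mean/k = 32.3/2.3 = 14.1.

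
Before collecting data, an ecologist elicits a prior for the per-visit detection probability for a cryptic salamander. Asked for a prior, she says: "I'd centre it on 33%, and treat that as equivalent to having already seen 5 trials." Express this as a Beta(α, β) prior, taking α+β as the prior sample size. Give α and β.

α = 1.65, β = 3.35

Under the effective-sample-size interpretation, Beta(α, β) has prior mean α/(α+β) and prior sample size α+β.
So α+β = 5 and α/(α+β) = 0.33, giving α = 0.33·5 = 1.65 and β = 5 − 1.65 = 3.35.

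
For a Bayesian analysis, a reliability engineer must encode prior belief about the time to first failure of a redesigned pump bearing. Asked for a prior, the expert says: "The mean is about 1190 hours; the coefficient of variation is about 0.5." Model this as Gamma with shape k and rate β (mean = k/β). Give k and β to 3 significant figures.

k ≈ 4, β ≈ 0.00336

For Gamma(k, rate β): mean = k/β, variance = k/β², so CV = 1/√k.
CV = 0.5, hence k = 1/CV² = 4.
Then β = k/mean = 4/1190 = 0.00336.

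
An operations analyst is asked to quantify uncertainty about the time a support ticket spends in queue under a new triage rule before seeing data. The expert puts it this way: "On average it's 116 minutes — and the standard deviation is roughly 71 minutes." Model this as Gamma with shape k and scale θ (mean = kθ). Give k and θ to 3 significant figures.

k ≈ 2.67, θ ≈ 43.5

For Gamma(k, scale θ): mean = kθ, variance = kθ², so CV = 1/√k.
CV = SD/mean = 71/116 = 0.6121, hence k = 1/CV² = 2.67.
Then θ = mean/k = 116/2.67 = 43.5.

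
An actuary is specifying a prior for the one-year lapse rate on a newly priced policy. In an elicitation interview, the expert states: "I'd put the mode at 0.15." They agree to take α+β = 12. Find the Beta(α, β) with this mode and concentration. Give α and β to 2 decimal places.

For α,β > 1 the Beta mode is (α−1)/(α+β−2). With α+β = 12, the mode is (α−1)/10.
Set (α−1)/10 = 0.15 → α = 1 + 0.15·10 = 2.50.
β = 12 − α = 9.50.

α = 2.50, β = 9.50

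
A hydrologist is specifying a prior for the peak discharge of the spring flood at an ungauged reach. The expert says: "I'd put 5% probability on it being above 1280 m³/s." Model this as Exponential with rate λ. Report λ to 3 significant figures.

P(T > 1280.0) = e^(−λ·1280.0) = 0.05, so λ = −ln(0.05)/1280.0 = 0.00234.

λ ≈ 0.00234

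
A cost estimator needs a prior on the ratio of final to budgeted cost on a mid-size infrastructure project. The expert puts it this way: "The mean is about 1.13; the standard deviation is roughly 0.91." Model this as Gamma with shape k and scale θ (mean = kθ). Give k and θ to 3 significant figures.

k ≈ 1.54, θ ≈ 0.733

For Gamma(k, scale θ): mean = kθ, variance = kθ², so CV = 1/√k.
CV = SD/mean = 0.91/1.13 = 0.8053, hence k = 1/CV² = 1.54.
Then θ = mean/k = 1.13/1.54 = 0.733.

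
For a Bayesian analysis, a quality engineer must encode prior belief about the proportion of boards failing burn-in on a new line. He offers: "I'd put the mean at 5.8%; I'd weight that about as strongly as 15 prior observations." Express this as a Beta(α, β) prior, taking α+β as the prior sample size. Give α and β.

α = 0.87, β = 14.13

Under the effective-sample-size interpretation, Beta(α, β) has prior mean α/(α+β) and prior sample size α+β.
So α+β = 15 and α/(α+β) = 0.058, giving α = 0.058·15 = 0.87 and β = 15 − 0.87 = 14.13.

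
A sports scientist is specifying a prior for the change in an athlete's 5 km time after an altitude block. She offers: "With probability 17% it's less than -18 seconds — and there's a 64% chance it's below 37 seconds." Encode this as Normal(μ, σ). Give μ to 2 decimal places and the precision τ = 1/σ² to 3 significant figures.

For Normal(μ,σ), the p-quantile is μ + z_p·σ. Here z_{0.17} = -0.9542, z_{0.64} = 0.3585.
So -18 = μ − 0.9542σ and 37 = μ + 0.3585σ.
Subtracting: σ = (37 − -18)/(0.3585 − (-0.9542)) = 41.90.
Then μ = -18 − (-0.9542)·41.90 = 21.98.
Precision τ = 1/σ² = 1/41.9² = 0.00057.

μ = 21.98, τ = 0.00057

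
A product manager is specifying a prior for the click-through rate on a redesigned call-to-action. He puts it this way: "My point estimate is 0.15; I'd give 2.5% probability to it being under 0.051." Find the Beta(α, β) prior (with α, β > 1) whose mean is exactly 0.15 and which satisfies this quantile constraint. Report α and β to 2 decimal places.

With mean 0.15 fixed, write α = 0.15s, β = 0.85s where s = α+β.
Need P(θ < 0.051) = 0.025 under Beta(0.15s, 0.85s). Normal approximation: (q−m)/√(m(1−m)/s) ≈ z_{0.025} = -1.96, so s ≈ 0.15·0.85·(-1.96)²/(0.051−0.15)² = 50.0.
At s = 50.0: P(θ<0.051) ≈ 0.006. Adjusting to match 0.025 gives s ≈ 32.25.
So α = 0.15·32.25 ≈ 4.84, β = 0.85·32.25 ≈ 27.41.

α ≈ 4.84, β ≈ 27.41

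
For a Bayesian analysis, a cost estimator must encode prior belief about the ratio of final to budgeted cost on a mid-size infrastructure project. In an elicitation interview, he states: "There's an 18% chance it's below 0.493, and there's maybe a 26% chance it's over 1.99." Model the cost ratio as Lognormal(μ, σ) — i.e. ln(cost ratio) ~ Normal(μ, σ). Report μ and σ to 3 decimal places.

μ ≈ 0.112, σ ≈ 0.895

If T ~ Lognormal(μ,σ) then ln T ~ Normal(μ,σ), so the p-quantile of ln T is μ + z_p·σ.
ln(0.493) = -0.7072 and ln(1.99) = 0.6881; z_{0.18} = -0.9154, z_{0.74} = 0.6433.
σ = (0.6881 − -0.7072)/(0.6433 − (-0.9154)) = 0.895.
μ = -0.7072 − (-0.9154)·0.895 = 0.112.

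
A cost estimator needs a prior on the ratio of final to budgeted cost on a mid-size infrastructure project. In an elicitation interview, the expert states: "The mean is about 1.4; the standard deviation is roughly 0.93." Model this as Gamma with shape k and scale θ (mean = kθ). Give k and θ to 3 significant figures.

For Gamma(k, scale θ): mean = kθ, variance = kθ², so CV = 1/√k.
CV = SD/mean = 0.93/1.4 = 0.6643, hence k = 1/CV² = 2.27.
Then θ = mean/k = 1.4/2.27 = 0.618.

k ≈ 2.27, θ ≈ 0.618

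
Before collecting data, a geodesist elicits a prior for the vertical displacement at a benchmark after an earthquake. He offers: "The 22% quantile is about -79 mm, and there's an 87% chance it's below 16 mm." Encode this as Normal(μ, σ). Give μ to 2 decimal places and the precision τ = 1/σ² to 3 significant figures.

For Normal(μ,σ), the p-quantile is μ + z_p·σ. Here z_{0.22} = -0.7722, z_{0.87} = 1.126.
So -79 = μ − 0.7722σ and 16 = μ + 1.126σ.
Subtracting: σ = (16 − -79)/(1.126 − (-0.7722)) = 50.04.
Then μ = -79 − (-0.7722)·50.04 = -40.36.
Precision τ = 1/σ² = 1/50.04² = 0.000399.

μ = -40.36, τ = 0.000399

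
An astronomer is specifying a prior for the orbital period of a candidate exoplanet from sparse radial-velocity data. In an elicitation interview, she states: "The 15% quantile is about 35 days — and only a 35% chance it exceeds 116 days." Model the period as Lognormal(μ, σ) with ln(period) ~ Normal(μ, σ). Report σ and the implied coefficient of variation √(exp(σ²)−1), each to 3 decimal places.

σ ≈ 0.843, CV ≈ 1.017

If T ~ Lognormal(μ,σ) then ln T ~ Normal(μ,σ), so the p-quantile of ln T is μ + z_p·σ.
ln(35) = 3.555 and ln(116) = 4.754; z_{0.15} = -1.036, z_{0.65} = 0.3853.
σ = (4.754 − 3.555)/(0.3853 − (-1.036)) = 0.843.
μ = 3.555 − (-1.036)·0.843 = 4.429.
CV = √(exp(σ²)−1) = √(exp(0.7103)−1) = 1.017.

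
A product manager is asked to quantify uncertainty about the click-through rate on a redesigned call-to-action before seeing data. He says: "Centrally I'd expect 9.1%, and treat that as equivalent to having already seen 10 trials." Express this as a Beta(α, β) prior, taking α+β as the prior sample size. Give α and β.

α = 0.91, β = 9.09

Under the effective-sample-size interpretation, Beta(α, β) has prior mean α/(α+β) and prior sample size α+β.
So α+β = 10 and α/(α+β) = 0.091, giving α = 0.091·10 = 0.91 and β = 10 − 0.91 = 9.09.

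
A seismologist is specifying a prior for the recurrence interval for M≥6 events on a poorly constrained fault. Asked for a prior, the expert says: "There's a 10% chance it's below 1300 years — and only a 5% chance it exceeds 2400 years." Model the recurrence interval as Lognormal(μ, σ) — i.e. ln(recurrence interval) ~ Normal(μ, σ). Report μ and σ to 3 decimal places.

If T ~ Lognormal(μ,σ) then ln T ~ Normal(μ,σ), so the p-quantile of ln T is μ + z_p·σ.
ln(1300) = 7.17 and ln(2400) = 7.783; z_{0.1} = -1.282, z_{0.95} = 1.645.
σ = (7.783 − 7.17)/(1.645 − (-1.282)) = 0.210.
μ = 7.17 − (-1.282)·0.210 = 7.439.

μ ≈ 7.439, σ ≈ 0.210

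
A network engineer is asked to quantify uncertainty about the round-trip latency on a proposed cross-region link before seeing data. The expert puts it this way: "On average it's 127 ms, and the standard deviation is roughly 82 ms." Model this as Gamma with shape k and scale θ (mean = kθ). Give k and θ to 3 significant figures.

For Gamma(k, scale θ): mean = kθ, variance = kθ², so CV = 1/√k.
CV = SD/mean = 82/127 = 0.6457, hence k = 1/CV² = 2.4.
Then θ = mean/k = 127/2.4 = 52.9.

k ≈ 2.4, θ ≈ 52.9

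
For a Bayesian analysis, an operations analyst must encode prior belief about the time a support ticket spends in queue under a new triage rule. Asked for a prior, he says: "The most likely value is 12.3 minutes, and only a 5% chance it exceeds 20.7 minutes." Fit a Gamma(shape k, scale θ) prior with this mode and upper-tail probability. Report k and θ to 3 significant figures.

Gamma(k,θ) with k>1 has mode (k−1)θ, so θ = 12.3/(k−1).
Need P(X < 20.7) = 0.95 with θ tied to k this way. Start at k = 2, θ = 12.3: P(X<20.7) ≈ 0.501.
Too low — raise k to concentrate. Iterating converges to k ≈ 11.3.
Then θ = 12.3/(11.3−1) ≈ 1.19.

k ≈ 11.3, θ ≈ 1.19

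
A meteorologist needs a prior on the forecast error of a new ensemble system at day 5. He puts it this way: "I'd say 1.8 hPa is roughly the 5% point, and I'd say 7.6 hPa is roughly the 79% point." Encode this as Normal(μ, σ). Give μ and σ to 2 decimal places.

The p-quantile of Normal(μ,σ) is μ + z_p·σ, with z_{0.05} = -1.645 and z_{0.79} = 0.8064.
Eliminate σ: μ = (z₂·x₁ − z₁·x₂)/(z₂ − z₁) = (0.8064·1.8 − (-1.645)·7.6)/2.451 = 5.69.
Then σ = (x₂ − x₁)/(z₂ − z₁) = (7.6 − 1.8)/2.451 = 2.37.

μ = 5.69, σ = 2.37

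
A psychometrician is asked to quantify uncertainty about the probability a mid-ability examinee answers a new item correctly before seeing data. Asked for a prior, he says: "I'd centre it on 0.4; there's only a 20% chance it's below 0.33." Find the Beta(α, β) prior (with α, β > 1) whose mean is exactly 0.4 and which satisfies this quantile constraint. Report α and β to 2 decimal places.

α ≈ 14.12, β ≈ 21.18

With mean 0.4 fixed, write α = 0.4s, β = 0.6s where s = α+β.
Need P(θ < 0.33) = 0.2 under Beta(0.4s, 0.6s). Normal approximation: (q−m)/√(m(1−m)/s) ≈ z_{0.2} = -0.842, so s ≈ 0.4·0.6·(-0.842)²/(0.33−0.4)² = 34.7.
At s = 34.7: P(θ<0.33) ≈ 0.202. Adjusting to match 0.2 gives s ≈ 35.31.
So α = 0.4·35.31 ≈ 14.12, β = 0.6·35.31 ≈ 21.18.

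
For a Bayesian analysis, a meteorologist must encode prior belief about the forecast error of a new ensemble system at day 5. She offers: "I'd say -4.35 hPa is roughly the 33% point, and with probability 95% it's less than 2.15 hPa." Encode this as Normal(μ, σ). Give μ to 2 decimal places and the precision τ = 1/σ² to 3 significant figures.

μ = -2.98, τ = 0.103

For Normal(μ,σ), the p-quantile is μ + z_p·σ. Here z_{0.33} = -0.4399, z_{0.95} = 1.645.
So -4.35 = μ − 0.4399σ and 2.15 = μ + 1.645σ.
Subtracting: σ = (2.15 − -4.35)/(1.645 − (-0.4399)) = 3.12.
Then μ = -4.35 − (-0.4399)·3.12 = -2.98.
Precision τ = 1/σ² = 1/3.118² = 0.103.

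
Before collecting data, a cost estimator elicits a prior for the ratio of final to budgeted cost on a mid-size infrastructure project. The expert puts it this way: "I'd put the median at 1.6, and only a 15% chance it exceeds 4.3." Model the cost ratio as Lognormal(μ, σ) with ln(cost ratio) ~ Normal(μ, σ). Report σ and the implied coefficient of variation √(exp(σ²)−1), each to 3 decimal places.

σ ≈ 0.954, CV ≈ 1.218

If T ~ Lognormal(μ,σ) then ln T ~ Normal(μ,σ), so the p-quantile of ln T is μ + z_p·σ.
ln(1.6) = 0.47 and ln(4.3) = 1.459; z_{0.5} = 0, z_{0.85} = 1.036.
σ = (1.459 − 0.47)/(1.036 − (0)) = 0.954.
μ = 0.47 − (0)·0.954 = 0.470.
CV = √(exp(σ²)−1) = √(exp(0.9098)−1) = 1.218.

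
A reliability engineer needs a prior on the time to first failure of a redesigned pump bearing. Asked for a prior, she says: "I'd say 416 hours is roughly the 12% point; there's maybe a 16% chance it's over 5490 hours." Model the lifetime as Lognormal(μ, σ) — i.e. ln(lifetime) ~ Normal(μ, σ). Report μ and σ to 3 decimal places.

If T ~ Lognormal(μ,σ) then ln T ~ Normal(μ,σ), so the p-quantile of ln T is μ + z_p·σ.
ln(416) = 6.031 and ln(5490) = 8.611; z_{0.12} = -1.175, z_{0.84} = 0.9945.
σ = (8.611 − 6.031)/(0.9945 − (-1.175)) = 1.189.
μ = 6.031 − (-1.175)·1.189 = 7.428.

μ ≈ 7.428, σ ≈ 1.189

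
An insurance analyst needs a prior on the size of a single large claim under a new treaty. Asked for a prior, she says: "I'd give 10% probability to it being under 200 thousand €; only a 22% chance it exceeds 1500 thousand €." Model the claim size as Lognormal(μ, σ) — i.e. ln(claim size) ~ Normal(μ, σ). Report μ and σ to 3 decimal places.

If T ~ Lognormal(μ,σ) then ln T ~ Normal(μ,σ), so the p-quantile of ln T is μ + z_p·σ.
ln(200) = 5.298 and ln(1500) = 7.313; z_{0.1} = -1.282, z_{0.78} = 0.7722.
σ = (7.313 − 5.298)/(0.7722 − (-1.282)) = 0.981.
μ = 5.298 − (-1.282)·0.981 = 6.556.

μ ≈ 6.556, σ ≈ 0.981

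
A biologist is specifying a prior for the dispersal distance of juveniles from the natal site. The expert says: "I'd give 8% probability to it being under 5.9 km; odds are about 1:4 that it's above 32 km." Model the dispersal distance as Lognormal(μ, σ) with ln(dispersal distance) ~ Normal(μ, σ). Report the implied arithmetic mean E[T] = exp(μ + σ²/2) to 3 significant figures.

E[T] ≈ 22.5 km

If T ~ Lognormal(μ,σ) then ln T ~ Normal(μ,σ), so the p-quantile of ln T is μ + z_p·σ.
ln(5.9) = 1.775 and ln(32) = 3.466; z_{0.08} = -1.405, z_{0.8} = 0.8416.
σ = (3.466 − 1.775)/(0.8416 − (-1.405)) = 0.753.
μ = 1.775 − (-1.405)·0.753 = 2.832.
E[T] = exp(μ + σ²/2) = exp(2.832 + 0.2832) = 22.5 km.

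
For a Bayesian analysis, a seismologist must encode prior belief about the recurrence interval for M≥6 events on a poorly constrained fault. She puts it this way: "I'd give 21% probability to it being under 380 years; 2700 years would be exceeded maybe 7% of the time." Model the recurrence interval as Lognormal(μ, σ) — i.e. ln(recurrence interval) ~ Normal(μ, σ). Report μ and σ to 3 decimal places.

μ ≈ 6.633, σ ≈ 0.859

If T ~ Lognormal(μ,σ) then ln T ~ Normal(μ,σ), so the p-quantile of ln T is μ + z_p·σ.
ln(380) = 5.94 and ln(2700) = 7.901; z_{0.21} = -0.8064, z_{0.93} = 1.476.
σ = (7.901 − 5.94)/(1.476 − (-0.8064)) = 0.859.
μ = 5.94 − (-0.8064)·0.859 = 6.633.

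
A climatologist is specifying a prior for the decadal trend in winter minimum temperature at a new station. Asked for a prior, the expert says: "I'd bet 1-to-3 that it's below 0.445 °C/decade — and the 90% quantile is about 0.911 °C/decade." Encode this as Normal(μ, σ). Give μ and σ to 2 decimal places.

μ = 0.61, σ = 0.24

For Normal(μ,σ), the p-quantile is μ + z_p·σ. Here z_{0.25} = -0.6745, z_{0.9} = 1.282.
So 0.445 = μ − 0.6745σ and 0.911 = μ + 1.282σ.
Subtracting: σ = (0.911 − 0.445)/(1.282 − (-0.6745)) = 0.24.
Then μ = 0.445 − (-0.6745)·0.24 = 0.61.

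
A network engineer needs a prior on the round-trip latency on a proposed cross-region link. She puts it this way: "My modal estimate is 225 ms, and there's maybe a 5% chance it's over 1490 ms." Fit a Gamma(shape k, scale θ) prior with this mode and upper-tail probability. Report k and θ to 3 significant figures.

Gamma(k,θ) with k>1 has mode (k−1)θ, so θ = 225/(k−1).
Need P(X < 1490) = 0.95 with θ tied to k this way. Start at k = 2, θ = 225: P(X<1490) ≈ 0.990.
Too high — lower k to spread out. Iterating converges to k ≈ 1.62.
Then θ = 225/(1.62−1) ≈ 362.

k ≈ 1.62, θ ≈ 362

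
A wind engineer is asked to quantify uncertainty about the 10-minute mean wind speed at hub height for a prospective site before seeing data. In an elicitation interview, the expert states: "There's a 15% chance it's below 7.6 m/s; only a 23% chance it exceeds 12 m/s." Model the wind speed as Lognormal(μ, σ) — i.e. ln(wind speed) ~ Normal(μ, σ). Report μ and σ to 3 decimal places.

If T ~ Lognormal(μ,σ) then ln T ~ Normal(μ,σ), so the p-quantile of ln T is μ + z_p·σ.
ln(7.6) = 2.028 and ln(12) = 2.485; z_{0.15} = -1.036, z_{0.77} = 0.7388.
σ = (2.485 − 2.028)/(0.7388 − (-1.036)) = 0.257.
μ = 2.028 − (-1.036)·0.257 = 2.295.

μ ≈ 2.295, σ ≈ 0.257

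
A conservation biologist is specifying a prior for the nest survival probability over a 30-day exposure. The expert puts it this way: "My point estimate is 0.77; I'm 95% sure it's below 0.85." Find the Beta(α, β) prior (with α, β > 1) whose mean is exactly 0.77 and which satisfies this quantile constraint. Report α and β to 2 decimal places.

With mean 0.77 fixed, write α = 0.77s, β = 0.23s where s = α+β.
Need P(θ < 0.85) = 0.95 under Beta(0.77s, 0.23s). Normal approximation: (q−m)/√(m(1−m)/s) ≈ z_{0.95} = 1.64, so s ≈ 0.77·0.23·(1.64)²/(0.85−0.77)² = 74.9.
At s = 74.9: P(θ<0.85) ≈ 0.961. Adjusting to match 0.95 gives s ≈ 65.50.
So α = 0.77·65.50 ≈ 50.43, β = 0.23·65.50 ≈ 15.06.

α ≈ 50.43, β ≈ 15.06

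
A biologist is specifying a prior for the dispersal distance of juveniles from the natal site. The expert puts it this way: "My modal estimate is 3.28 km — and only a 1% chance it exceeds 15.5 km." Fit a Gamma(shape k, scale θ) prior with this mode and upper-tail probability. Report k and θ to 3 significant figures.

k ≈ 2.65, θ ≈ 1.98

Gamma(k,θ) with k>1 has mode (k−1)θ, so θ = 3.28/(k−1).
Need P(X < 15.5) = 0.99 with θ tied to k this way. Start at k = 2, θ = 3.28: P(X<15.5) ≈ 0.949.
Too low — raise k to concentrate. Iterating converges to k ≈ 2.65.
Then θ = 3.28/(2.65−1) ≈ 1.98.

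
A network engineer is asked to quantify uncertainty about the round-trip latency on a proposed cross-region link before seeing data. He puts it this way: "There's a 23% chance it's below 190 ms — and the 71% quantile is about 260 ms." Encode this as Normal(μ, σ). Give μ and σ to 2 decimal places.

μ = 230.02, σ = 54.17

For Normal(μ,σ), the p-quantile is μ + z_p·σ. Here z_{0.23} = -0.7388, z_{0.71} = 0.5534.
So 190 = μ − 0.7388σ and 260 = μ + 0.5534σ.
Subtracting: σ = (260 − 190)/(0.5534 − (-0.7388)) = 54.17.
Then μ = 190 − (-0.7388)·54.17 = 230.02.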